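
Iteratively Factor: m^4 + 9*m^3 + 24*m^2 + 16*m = (m + 4)*(m^3 + 5*m^2 + 4*m) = (m + 4)^2*(m^2 + m) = m*(m + 4)^2*(m + 1)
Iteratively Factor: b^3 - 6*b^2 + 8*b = (b - 4)*(b^2 - 2*b) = (b - 4)*(b - 2)*(b)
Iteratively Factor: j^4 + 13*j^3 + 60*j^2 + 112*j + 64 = (j + 1)*(j^3 + 12*j^2 + 48*j + 64) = (j + 1)*(j + 4)*(j^2 + 8*j + 16) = (j + 1)*(j + 4)^2*(j + 4)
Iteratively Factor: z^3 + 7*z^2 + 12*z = (z)*(z^2 + 7*z + 12) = z*(z + 3)*(z + 4)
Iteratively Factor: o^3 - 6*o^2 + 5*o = (o)*(o^2 - 6*o + 5) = o*(o - 1)*(o - 5)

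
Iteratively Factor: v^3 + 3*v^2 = (v)*(v^2 + 3*v) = v^2*(v + 3)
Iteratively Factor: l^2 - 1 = (l - 1)*(l + 1)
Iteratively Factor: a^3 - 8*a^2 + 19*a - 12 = (a - 4)*(a^2 - 4*a + 3) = (a - 4)*(a - 1)*(a - 3)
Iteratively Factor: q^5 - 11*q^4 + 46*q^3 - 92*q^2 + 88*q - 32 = (q - 2)*(q^4 - 9*q^3 + 28*q^2 - 36*q + 16) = (q - 2)^2*(q^3 - 7*q^2 + 14*q - 8) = (q - 2)^2*(q - 1)*(q^2 - 6*q + 8) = (q - 4)*(q - 2)^2*(q - 1)*(q - 2)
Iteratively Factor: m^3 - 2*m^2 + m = (m - 1)*(m^2 - m) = m*(m - 1)*(m - 1)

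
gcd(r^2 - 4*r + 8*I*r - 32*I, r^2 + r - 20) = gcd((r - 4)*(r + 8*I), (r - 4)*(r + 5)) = r - 4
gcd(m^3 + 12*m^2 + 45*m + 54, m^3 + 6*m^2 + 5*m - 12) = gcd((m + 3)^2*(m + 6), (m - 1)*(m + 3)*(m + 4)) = m + 3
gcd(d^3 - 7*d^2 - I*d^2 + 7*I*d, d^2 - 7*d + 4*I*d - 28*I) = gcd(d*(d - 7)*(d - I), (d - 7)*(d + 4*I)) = d - 7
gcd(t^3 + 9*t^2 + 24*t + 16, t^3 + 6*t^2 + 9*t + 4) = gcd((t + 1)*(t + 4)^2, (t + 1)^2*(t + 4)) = t^2 + 5*t + 4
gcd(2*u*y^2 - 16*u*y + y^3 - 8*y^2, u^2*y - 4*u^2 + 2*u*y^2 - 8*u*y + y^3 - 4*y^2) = 1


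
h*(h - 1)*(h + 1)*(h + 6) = h^4 + 6*h^3 - h^2 - 6*h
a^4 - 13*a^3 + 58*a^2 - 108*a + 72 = (a - 6)*(a - 3)*(a - 2)^2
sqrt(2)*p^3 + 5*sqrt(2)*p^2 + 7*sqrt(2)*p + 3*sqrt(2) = (p + 1)*(p + 3)*(sqrt(2)*p + sqrt(2))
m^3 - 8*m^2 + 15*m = m*(m - 5)*(m - 3)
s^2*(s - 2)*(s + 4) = s^4 + 2*s^3 - 8*s^2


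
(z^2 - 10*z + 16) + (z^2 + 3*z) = 2*z^2 - 7*z + 16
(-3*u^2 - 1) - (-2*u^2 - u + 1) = -u^2 + u - 2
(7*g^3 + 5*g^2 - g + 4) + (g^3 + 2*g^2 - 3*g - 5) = 8*g^3 + 7*g^2 - 4*g - 1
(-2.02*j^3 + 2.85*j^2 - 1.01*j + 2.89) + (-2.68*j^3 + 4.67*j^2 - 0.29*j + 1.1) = -4.7*j^3 + 7.52*j^2 - 1.3*j + 3.99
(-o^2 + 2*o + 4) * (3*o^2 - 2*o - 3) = -3*o^4 + 8*o^3 + 11*o^2 - 14*o - 12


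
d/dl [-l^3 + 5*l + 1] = 5 - 3*l^2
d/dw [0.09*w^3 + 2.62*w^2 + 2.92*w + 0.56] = 0.27*w^2 + 5.24*w + 2.92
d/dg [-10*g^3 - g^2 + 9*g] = -30*g^2 - 2*g + 9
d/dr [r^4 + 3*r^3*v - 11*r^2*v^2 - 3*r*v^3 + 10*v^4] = 4*r^3 + 9*r^2*v - 22*r*v^2 - 3*v^3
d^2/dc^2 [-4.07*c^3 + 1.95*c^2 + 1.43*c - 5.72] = 3.9 - 24.42*c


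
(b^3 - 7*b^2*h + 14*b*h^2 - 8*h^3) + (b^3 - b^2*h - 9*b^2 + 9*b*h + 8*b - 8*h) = 2*b^3 - 8*b^2*h - 9*b^2 + 14*b*h^2 + 9*b*h + 8*b - 8*h^3 - 8*h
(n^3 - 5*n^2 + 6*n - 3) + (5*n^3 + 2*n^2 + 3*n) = 6*n^3 - 3*n^2 + 9*n - 3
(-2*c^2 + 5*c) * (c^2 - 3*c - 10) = -2*c^4 + 11*c^3 + 5*c^2 - 50*c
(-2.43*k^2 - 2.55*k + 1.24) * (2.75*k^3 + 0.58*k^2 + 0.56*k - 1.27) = -6.6825*k^5 - 8.4219*k^4 + 0.5702*k^3 + 2.3773*k^2 + 3.9329*k - 1.5748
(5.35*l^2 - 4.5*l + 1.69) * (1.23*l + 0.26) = 6.5805*l^3 - 4.144*l^2 + 0.9087*l + 0.4394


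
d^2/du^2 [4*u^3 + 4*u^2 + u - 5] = 24*u + 8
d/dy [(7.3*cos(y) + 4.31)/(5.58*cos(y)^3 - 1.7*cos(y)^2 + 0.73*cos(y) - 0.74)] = (81.468*cos(y)^3 + 59.7394*cos(y)^2 - 14.654*cos(y) + 8.5483)*sin(y)/(31.1364*cos(y)^6 - 18.972*cos(y)^5 + 11.0368*cos(y)^4 - 10.7404*cos(y)^3 + 3.0489*cos(y)^2 - 1.0804*cos(y) + 0.5476)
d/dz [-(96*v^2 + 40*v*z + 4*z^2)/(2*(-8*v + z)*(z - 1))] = 2*(2*(5*v + z)*(8*v - z)*(z - 1) - (8*v - z)*(24*v^2 + 10*v*z + z^2) + (z - 1)*(24*v^2 + 10*v*z + z^2))/((8*v - z)^2*(z - 1)^2)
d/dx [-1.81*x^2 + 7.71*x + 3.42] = 7.71 - 3.62*x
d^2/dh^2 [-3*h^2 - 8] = -6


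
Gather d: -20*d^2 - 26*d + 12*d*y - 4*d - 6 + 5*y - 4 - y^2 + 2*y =-20*d^2 + d*(12*y - 30) - y^2 + 7*y - 10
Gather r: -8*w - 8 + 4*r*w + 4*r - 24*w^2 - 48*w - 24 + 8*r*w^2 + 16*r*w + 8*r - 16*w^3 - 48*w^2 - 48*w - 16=r*(8*w^2 + 20*w + 12) - 16*w^3 - 72*w^2 - 104*w - 48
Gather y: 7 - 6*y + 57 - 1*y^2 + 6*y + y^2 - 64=0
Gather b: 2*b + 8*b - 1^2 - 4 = 10*b - 5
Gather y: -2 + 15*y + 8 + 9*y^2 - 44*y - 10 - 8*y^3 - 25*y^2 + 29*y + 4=-8*y^3 - 16*y^2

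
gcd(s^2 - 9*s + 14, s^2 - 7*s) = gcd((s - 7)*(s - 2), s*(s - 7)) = s - 7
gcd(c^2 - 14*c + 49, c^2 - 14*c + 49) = c^2 - 14*c + 49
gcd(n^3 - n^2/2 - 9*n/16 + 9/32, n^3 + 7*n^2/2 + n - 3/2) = n - 1/2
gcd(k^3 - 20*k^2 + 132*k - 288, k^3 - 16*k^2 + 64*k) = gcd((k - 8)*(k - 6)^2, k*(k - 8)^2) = k - 8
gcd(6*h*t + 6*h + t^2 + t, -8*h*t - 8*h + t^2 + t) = t + 1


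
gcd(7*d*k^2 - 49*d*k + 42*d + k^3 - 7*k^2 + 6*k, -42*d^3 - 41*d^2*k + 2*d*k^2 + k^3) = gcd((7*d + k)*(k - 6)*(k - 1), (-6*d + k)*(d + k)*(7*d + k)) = 7*d + k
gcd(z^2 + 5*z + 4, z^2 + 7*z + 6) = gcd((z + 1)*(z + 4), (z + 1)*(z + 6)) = z + 1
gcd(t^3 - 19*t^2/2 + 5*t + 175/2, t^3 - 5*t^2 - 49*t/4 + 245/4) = t - 5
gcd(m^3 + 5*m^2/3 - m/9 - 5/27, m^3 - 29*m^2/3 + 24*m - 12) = 1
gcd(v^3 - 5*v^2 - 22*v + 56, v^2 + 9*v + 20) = v + 4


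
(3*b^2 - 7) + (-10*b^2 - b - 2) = -7*b^2 - b - 9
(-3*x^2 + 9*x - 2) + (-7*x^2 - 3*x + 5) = -10*x^2 + 6*x + 3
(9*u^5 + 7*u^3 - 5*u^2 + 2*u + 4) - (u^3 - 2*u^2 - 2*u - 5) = 9*u^5 + 6*u^3 - 3*u^2 + 4*u + 9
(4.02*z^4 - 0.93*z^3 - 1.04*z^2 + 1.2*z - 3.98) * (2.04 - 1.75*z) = -7.035*z^5 + 9.8283*z^4 - 0.0772000000000002*z^3 - 4.2216*z^2 + 9.413*z - 8.1192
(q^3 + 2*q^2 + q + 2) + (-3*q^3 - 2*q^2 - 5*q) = -2*q^3 - 4*q + 2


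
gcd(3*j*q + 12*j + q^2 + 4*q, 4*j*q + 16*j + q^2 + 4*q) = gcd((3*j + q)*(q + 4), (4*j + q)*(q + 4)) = q + 4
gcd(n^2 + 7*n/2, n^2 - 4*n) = n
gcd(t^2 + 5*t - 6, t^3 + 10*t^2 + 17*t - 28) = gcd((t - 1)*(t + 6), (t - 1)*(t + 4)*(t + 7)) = t - 1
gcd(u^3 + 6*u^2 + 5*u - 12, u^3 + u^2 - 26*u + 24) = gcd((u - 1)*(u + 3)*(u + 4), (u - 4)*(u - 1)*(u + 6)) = u - 1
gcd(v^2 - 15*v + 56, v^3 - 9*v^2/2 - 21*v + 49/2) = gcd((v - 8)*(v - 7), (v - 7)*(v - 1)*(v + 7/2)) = v - 7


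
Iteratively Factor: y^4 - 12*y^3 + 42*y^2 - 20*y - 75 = (y - 3)*(y^3 - 9*y^2 + 15*y + 25) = (y - 3)*(y + 1)*(y^2 - 10*y + 25) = (y - 5)*(y - 3)*(y + 1)*(y - 5)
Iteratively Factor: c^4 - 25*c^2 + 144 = (c - 3)*(c^3 + 3*c^2 - 16*c - 48) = (c - 4)*(c - 3)*(c^2 + 7*c + 12) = (c - 4)*(c - 3)*(c + 3)*(c + 4)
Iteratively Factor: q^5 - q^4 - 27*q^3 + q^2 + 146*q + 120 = (q - 5)*(q^4 + 4*q^3 - 7*q^2 - 34*q - 24) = (q - 5)*(q + 1)*(q^3 + 3*q^2 - 10*q - 24) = (q - 5)*(q - 3)*(q + 1)*(q^2 + 6*q + 8) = (q - 5)*(q - 3)*(q + 1)*(q + 2)*(q + 4)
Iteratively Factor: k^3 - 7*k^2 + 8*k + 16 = (k - 4)*(k^2 - 3*k - 4) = (k - 4)*(k + 1)*(k - 4)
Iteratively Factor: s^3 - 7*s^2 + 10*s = (s - 5)*(s^2 - 2*s) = (s - 5)*(s - 2)*(s)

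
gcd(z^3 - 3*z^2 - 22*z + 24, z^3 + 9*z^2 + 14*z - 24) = z^2 + 3*z - 4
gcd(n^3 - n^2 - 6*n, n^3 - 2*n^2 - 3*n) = n^2 - 3*n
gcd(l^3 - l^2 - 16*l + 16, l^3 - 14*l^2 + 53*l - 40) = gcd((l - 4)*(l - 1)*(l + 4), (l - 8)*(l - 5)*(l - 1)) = l - 1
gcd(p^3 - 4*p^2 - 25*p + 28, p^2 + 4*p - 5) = p - 1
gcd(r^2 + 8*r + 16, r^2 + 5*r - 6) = 1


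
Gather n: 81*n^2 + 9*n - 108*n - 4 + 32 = 81*n^2 - 99*n + 28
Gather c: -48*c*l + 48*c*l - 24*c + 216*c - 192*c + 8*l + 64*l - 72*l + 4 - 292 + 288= 0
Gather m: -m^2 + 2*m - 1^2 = -m^2 + 2*m - 1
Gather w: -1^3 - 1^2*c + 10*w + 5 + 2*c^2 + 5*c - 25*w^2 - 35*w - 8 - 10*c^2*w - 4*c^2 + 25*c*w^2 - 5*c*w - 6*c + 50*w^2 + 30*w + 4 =-2*c^2 - 2*c + w^2*(25*c + 25) + w*(-10*c^2 - 5*c + 5)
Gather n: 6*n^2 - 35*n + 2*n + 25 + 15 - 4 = 6*n^2 - 33*n + 36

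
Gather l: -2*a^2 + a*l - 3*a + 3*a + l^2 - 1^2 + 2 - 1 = -2*a^2 + a*l + l^2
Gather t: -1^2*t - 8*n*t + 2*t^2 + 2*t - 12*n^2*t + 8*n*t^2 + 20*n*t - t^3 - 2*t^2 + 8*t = 8*n*t^2 - t^3 + t*(-12*n^2 + 12*n + 9)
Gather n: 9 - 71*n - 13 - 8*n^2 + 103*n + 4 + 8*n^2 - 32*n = 0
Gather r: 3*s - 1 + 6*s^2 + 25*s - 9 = 6*s^2 + 28*s - 10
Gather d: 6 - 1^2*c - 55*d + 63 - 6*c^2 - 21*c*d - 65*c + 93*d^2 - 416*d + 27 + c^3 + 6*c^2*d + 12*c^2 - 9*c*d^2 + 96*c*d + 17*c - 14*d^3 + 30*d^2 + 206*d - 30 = c^3 + 6*c^2 - 49*c - 14*d^3 + d^2*(123 - 9*c) + d*(6*c^2 + 75*c - 265) + 66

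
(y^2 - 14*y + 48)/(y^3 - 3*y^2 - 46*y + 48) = (y - 6)/(y^2 + 5*y - 6)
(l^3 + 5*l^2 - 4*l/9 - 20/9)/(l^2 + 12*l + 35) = (l^2 - 4/9)/(l + 7)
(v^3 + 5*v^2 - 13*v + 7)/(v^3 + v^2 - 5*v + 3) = (v + 7)/(v + 3)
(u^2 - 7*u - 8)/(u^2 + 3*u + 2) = (u - 8)/(u + 2)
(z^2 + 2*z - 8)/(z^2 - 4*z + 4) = (z + 4)/(z - 2)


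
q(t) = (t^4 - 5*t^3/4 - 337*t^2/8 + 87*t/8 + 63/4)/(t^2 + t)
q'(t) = (-2*t - 1)*(t^4 - 5*t^3/4 - 337*t^2/8 + 87*t/8 + 63/4)/(t^2 + t)^2 + (4*t^3 - 15*t^2/4 - 337*t/4 + 87/8)/(t^2 + t) = (8*t^5 + 7*t^4 - 10*t^3 - 212*t^2 - 126*t - 63)/(4*t^2*(t^2 + 2*t + 1))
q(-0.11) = -143.47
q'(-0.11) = -1348.31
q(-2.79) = -51.01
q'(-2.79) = -20.78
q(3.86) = -22.38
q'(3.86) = 2.93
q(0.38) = 26.22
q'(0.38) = -128.94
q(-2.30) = -63.18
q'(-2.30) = -30.54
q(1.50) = -16.50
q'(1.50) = -11.85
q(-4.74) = -19.42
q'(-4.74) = -14.93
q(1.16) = -11.36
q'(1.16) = -19.14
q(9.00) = 26.12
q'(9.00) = 15.21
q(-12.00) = 126.63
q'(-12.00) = -26.65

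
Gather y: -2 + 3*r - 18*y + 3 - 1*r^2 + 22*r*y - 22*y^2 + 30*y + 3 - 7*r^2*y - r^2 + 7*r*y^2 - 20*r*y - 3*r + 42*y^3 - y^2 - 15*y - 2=-2*r^2 + 42*y^3 + y^2*(7*r - 23) + y*(-7*r^2 + 2*r - 3) + 2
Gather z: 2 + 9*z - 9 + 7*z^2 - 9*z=7*z^2 - 7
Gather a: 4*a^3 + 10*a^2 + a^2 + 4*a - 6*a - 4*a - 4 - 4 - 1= 4*a^3 + 11*a^2 - 6*a - 9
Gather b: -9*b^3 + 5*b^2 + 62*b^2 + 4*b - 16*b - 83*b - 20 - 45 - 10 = -9*b^3 + 67*b^2 - 95*b - 75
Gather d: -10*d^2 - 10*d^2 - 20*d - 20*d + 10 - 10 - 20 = -20*d^2 - 40*d - 20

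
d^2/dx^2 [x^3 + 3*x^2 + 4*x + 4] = 6*x + 6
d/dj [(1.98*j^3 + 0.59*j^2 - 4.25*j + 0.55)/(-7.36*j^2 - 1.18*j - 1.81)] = (-14.5728*j^4 - 4.6728*j^3 - 42.7276*j^2 + 5.9602*j + 8.3415)/(54.1696*j^4 + 17.3696*j^3 + 28.0356*j^2 + 4.2716*j + 3.2761)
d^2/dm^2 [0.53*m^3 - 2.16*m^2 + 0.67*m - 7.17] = 3.18*m - 4.32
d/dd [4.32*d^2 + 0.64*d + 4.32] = 8.64*d + 0.64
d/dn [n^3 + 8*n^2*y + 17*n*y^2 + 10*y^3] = 3*n^2 + 16*n*y + 17*y^2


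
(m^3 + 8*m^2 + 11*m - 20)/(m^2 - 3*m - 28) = (m^2 + 4*m - 5)/(m - 7)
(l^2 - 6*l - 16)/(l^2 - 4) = (l - 8)/(l - 2)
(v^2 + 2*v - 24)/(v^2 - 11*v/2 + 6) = 2*(v + 6)/(2*v - 3)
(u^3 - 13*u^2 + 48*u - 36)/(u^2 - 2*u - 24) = (u^2 - 7*u + 6)/(u + 4)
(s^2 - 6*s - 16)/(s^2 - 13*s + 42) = (s^2 - 6*s - 16)/(s^2 - 13*s + 42)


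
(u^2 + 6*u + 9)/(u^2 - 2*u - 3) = (u^2 + 6*u + 9)/(u^2 - 2*u - 3)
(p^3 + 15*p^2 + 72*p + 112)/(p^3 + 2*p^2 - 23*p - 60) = (p^2 + 11*p + 28)/(p^2 - 2*p - 15)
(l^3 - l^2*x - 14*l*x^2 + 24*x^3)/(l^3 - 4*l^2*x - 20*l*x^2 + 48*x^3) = (-l + 3*x)/(-l + 6*x)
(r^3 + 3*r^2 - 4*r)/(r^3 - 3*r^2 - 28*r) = (r - 1)/(r - 7)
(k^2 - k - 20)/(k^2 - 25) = (k + 4)/(k + 5)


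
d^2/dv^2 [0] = 0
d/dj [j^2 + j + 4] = 2*j + 1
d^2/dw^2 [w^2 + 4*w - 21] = 2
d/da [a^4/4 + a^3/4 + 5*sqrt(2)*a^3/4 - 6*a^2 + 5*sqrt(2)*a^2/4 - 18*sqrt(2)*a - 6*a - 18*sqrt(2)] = a^3 + 3*a^2/4 + 15*sqrt(2)*a^2/4 - 12*a + 5*sqrt(2)*a/2 - 18*sqrt(2) - 6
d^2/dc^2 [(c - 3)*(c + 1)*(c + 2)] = 6*c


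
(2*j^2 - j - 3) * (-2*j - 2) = -4*j^3 - 2*j^2 + 8*j + 6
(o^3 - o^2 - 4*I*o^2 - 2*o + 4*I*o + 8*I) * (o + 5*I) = o^4 - o^3 + I*o^3 + 18*o^2 - I*o^2 - 20*o - 2*I*o - 40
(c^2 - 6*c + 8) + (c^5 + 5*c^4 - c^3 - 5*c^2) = c^5 + 5*c^4 - c^3 - 4*c^2 - 6*c + 8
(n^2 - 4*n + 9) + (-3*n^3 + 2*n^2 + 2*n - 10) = -3*n^3 + 3*n^2 - 2*n - 1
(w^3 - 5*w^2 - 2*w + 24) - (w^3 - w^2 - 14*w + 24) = -4*w^2 + 12*w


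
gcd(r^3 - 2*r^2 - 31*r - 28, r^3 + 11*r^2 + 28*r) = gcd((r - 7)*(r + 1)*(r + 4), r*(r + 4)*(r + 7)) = r + 4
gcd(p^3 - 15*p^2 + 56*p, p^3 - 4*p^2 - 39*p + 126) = p - 7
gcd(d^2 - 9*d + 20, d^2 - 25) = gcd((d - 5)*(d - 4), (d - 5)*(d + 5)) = d - 5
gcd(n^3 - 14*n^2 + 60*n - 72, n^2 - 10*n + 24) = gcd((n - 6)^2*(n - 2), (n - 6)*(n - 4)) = n - 6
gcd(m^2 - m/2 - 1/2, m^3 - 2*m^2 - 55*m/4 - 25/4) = m + 1/2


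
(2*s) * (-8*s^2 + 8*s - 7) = -16*s^3 + 16*s^2 - 14*s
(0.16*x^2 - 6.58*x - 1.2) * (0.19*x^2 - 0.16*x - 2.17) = 0.0304*x^4 - 1.2758*x^3 + 0.4776*x^2 + 14.4706*x + 2.604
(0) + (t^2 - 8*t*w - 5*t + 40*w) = t^2 - 8*t*w - 5*t + 40*w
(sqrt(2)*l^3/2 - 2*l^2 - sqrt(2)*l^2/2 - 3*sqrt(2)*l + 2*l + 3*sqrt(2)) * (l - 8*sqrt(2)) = sqrt(2)*l^4/2 - 10*l^3 - sqrt(2)*l^3/2 + 10*l^2 + 13*sqrt(2)*l^2 - 13*sqrt(2)*l + 48*l - 48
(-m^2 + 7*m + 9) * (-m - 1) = m^3 - 6*m^2 - 16*m - 9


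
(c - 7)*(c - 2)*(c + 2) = c^3 - 7*c^2 - 4*c + 28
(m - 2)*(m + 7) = m^2 + 5*m - 14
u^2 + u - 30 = (u - 5)*(u + 6)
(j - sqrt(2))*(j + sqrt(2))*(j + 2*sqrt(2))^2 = j^4 + 4*sqrt(2)*j^3 + 6*j^2 - 8*sqrt(2)*j - 16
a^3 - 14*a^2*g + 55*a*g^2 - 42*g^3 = (a - 7*g)*(a - 6*g)*(a - g)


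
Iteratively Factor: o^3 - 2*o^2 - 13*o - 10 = (o - 5)*(o^2 + 3*o + 2) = (o - 5)*(o + 2)*(o + 1)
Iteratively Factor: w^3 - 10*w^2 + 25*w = (w - 5)*(w^2 - 5*w) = w*(w - 5)*(w - 5)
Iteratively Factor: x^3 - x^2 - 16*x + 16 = (x - 4)*(x^2 + 3*x - 4) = (x - 4)*(x + 4)*(x - 1)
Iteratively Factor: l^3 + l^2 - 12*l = (l - 3)*(l^2 + 4*l) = l*(l - 3)*(l + 4)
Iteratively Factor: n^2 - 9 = (n + 3)*(n - 3)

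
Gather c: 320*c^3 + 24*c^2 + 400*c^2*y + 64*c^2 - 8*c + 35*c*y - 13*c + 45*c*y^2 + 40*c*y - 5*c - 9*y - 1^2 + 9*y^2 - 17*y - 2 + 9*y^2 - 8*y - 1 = 320*c^3 + c^2*(400*y + 88) + c*(45*y^2 + 75*y - 26) + 18*y^2 - 34*y - 4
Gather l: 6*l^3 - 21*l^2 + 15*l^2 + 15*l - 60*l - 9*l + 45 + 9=6*l^3 - 6*l^2 - 54*l + 54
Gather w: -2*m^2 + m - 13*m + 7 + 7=-2*m^2 - 12*m + 14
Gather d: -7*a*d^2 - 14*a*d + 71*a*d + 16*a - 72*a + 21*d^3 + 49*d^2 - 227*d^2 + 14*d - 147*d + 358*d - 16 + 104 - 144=-56*a + 21*d^3 + d^2*(-7*a - 178) + d*(57*a + 225) - 56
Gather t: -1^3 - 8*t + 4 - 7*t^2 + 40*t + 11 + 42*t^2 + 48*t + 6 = 35*t^2 + 80*t + 20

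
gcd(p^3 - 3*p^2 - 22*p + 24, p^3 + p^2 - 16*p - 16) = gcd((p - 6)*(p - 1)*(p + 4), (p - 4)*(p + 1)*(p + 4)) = p + 4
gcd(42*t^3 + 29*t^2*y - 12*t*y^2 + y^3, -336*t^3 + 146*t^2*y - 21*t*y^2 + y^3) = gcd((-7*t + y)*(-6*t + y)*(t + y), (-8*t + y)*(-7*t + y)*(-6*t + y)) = 42*t^2 - 13*t*y + y^2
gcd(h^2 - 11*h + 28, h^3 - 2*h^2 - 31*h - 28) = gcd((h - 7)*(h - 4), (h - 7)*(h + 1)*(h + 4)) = h - 7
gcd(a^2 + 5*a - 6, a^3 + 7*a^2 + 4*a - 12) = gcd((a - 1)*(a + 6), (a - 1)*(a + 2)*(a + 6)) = a^2 + 5*a - 6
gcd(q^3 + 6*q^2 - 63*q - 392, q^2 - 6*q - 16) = q - 8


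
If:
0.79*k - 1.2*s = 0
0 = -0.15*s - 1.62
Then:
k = -16.41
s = -10.80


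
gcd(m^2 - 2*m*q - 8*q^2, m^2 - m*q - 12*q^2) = -m + 4*q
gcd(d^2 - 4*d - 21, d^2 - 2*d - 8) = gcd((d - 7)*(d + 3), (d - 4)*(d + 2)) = 1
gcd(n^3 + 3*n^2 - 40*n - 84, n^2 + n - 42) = n^2 + n - 42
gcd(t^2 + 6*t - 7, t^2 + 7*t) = t + 7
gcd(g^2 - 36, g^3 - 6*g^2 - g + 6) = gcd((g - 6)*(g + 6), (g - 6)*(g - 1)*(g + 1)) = g - 6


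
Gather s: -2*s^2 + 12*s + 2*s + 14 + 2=-2*s^2 + 14*s + 16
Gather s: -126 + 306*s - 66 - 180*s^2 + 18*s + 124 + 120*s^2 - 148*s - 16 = -60*s^2 + 176*s - 84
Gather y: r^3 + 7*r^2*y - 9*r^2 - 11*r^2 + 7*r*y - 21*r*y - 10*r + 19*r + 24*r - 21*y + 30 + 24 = r^3 - 20*r^2 + 33*r + y*(7*r^2 - 14*r - 21) + 54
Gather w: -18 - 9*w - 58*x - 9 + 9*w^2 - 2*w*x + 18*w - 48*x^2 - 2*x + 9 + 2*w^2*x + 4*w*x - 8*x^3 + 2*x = w^2*(2*x + 9) + w*(2*x + 9) - 8*x^3 - 48*x^2 - 58*x - 18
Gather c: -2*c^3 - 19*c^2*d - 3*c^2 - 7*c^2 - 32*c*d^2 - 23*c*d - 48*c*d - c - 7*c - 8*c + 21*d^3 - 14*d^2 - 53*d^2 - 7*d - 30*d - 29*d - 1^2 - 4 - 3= -2*c^3 + c^2*(-19*d - 10) + c*(-32*d^2 - 71*d - 16) + 21*d^3 - 67*d^2 - 66*d - 8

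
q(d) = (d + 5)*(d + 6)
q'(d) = 2*d + 11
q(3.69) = 84.21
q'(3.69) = 18.38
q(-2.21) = 10.57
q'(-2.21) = 6.58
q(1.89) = 54.36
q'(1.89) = 14.78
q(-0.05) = 29.45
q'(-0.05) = 10.90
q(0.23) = 32.58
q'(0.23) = 11.46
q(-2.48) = 8.87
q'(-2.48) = 6.04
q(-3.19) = 5.09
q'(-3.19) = 4.62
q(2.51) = 63.91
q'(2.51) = 16.02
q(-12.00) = 42.00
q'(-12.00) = -13.00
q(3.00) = 72.00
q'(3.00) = 17.00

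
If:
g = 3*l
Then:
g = 3*l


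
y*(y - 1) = y^2 - y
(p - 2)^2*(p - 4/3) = p^3 - 16*p^2/3 + 28*p/3 - 16/3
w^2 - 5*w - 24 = (w - 8)*(w + 3)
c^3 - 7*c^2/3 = c^2*(c - 7/3)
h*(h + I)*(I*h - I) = I*h^3 - h^2 - I*h^2 + h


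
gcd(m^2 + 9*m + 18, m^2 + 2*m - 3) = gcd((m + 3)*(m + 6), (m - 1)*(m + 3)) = m + 3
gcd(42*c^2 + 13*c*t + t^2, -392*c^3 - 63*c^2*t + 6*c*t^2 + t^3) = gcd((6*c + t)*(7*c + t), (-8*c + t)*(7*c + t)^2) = 7*c + t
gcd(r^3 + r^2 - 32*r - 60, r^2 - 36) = r - 6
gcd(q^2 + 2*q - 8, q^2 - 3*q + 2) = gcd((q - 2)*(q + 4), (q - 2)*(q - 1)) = q - 2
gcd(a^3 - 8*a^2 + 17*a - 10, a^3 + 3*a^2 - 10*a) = a - 2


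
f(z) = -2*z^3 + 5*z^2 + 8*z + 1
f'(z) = -6*z^2 + 10*z + 8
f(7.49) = -498.96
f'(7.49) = -253.70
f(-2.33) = 34.80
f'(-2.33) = -47.87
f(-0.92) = -0.57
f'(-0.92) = -6.28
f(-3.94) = 169.42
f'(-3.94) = -124.54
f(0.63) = 7.52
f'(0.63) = 11.92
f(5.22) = -105.47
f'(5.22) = -103.29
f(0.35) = 4.33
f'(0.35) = 10.76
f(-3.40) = 110.21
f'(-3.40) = -95.36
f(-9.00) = 1792.00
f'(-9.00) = -568.00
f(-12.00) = 4081.00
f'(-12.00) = -976.00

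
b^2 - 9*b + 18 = (b - 6)*(b - 3)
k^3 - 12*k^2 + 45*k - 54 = (k - 6)*(k - 3)^2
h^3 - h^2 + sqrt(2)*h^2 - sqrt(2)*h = h*(h - 1)*(h + sqrt(2))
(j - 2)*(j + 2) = j^2 - 4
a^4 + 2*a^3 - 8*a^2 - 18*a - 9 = (a - 3)*(a + 1)^2*(a + 3)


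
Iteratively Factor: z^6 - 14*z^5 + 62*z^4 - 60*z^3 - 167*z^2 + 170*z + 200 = (z - 5)*(z^5 - 9*z^4 + 17*z^3 + 25*z^2 - 42*z - 40) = (z - 5)^2*(z^4 - 4*z^3 - 3*z^2 + 10*z + 8) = (z - 5)^2*(z + 1)*(z^3 - 5*z^2 + 2*z + 8) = (z - 5)^2*(z - 2)*(z + 1)*(z^2 - 3*z - 4) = (z - 5)^2*(z - 2)*(z + 1)^2*(z - 4)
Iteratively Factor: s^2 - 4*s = (s)*(s - 4)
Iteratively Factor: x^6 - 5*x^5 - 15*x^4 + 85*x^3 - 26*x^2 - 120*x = (x - 5)*(x^5 - 15*x^3 + 10*x^2 + 24*x) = (x - 5)*(x - 3)*(x^4 + 3*x^3 - 6*x^2 - 8*x) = (x - 5)*(x - 3)*(x - 2)*(x^3 + 5*x^2 + 4*x) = x*(x - 5)*(x - 3)*(x - 2)*(x^2 + 5*x + 4) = x*(x - 5)*(x - 3)*(x - 2)*(x + 1)*(x + 4)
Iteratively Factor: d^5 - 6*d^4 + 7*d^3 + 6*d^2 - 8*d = (d - 1)*(d^4 - 5*d^3 + 2*d^2 + 8*d) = (d - 4)*(d - 1)*(d^3 - d^2 - 2*d) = (d - 4)*(d - 1)*(d + 1)*(d^2 - 2*d) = (d - 4)*(d - 2)*(d - 1)*(d + 1)*(d)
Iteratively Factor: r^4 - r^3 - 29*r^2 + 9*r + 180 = (r + 3)*(r^3 - 4*r^2 - 17*r + 60) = (r + 3)*(r + 4)*(r^2 - 8*r + 15) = (r - 5)*(r + 3)*(r + 4)*(r - 3)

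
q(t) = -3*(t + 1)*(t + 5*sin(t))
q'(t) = -3*t - 3*(t + 1)*(5*cos(t) + 1) - 15*sin(t)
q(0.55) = -14.71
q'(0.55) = -33.96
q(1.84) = -56.74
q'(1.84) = -17.17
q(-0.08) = 1.32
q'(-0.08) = -15.08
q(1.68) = -53.47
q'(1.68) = -23.61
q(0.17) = -3.57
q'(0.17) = -23.85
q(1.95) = -58.36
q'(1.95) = -12.25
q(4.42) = 5.98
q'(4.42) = 8.28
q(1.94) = -58.24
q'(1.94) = -12.71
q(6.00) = -96.66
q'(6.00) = -135.63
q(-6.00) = -69.04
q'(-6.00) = 100.82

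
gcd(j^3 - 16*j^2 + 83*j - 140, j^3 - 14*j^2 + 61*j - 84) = j^2 - 11*j + 28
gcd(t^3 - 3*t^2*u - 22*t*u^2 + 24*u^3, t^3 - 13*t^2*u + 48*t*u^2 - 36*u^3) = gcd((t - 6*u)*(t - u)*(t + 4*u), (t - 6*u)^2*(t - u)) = t^2 - 7*t*u + 6*u^2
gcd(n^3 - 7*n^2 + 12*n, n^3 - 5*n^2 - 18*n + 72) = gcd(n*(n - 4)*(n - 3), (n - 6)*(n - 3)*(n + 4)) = n - 3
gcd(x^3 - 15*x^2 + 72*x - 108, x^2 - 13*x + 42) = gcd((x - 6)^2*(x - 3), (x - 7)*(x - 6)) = x - 6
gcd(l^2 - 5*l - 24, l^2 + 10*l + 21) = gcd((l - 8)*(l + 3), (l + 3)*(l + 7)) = l + 3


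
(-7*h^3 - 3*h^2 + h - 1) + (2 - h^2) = -7*h^3 - 4*h^2 + h + 1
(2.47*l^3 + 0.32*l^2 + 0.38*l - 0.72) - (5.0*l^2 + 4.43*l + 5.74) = 2.47*l^3 - 4.68*l^2 - 4.05*l - 6.46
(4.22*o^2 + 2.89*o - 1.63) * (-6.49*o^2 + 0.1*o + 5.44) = -27.3878*o^4 - 18.3341*o^3 + 33.8245*o^2 + 15.5586*o - 8.8672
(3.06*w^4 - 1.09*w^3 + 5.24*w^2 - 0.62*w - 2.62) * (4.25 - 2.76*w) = -8.4456*w^5 + 16.0134*w^4 - 19.0949*w^3 + 23.9812*w^2 + 4.5962*w - 11.135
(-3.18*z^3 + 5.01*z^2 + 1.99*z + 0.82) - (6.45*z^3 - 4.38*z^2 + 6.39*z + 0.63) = -9.63*z^3 + 9.39*z^2 - 4.4*z + 0.19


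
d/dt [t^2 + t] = 2*t + 1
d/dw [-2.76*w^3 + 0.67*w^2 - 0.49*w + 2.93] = -8.28*w^2 + 1.34*w - 0.49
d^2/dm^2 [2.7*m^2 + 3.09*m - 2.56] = 5.40000000000000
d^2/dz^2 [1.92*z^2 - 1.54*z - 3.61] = 3.84000000000000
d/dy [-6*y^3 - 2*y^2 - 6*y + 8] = -18*y^2 - 4*y - 6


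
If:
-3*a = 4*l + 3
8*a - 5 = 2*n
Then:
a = n/4 + 5/8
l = -3*n/16 - 39/32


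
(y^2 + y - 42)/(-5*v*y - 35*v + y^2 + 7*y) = (y - 6)/(-5*v + y)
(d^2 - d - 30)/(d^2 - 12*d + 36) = (d + 5)/(d - 6)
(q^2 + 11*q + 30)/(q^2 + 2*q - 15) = (q + 6)/(q - 3)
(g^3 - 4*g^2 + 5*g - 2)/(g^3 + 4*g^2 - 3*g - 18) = (g^2 - 2*g + 1)/(g^2 + 6*g + 9)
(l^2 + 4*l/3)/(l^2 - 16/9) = 3*l/(3*l - 4)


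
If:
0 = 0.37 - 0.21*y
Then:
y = 1.76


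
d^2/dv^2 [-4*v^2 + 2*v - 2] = -8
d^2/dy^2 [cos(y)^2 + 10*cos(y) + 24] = -10*cos(y) - 2*cos(2*y)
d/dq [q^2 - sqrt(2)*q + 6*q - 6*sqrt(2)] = 2*q - sqrt(2) + 6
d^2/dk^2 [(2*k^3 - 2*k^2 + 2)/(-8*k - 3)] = 4*(-64*k^3 - 72*k^2 - 27*k - 55)/(512*k^3 + 576*k^2 + 216*k + 27)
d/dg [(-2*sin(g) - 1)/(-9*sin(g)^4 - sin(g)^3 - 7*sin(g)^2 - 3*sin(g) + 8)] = -(54*sin(g)^4 + 40*sin(g)^3 + 17*sin(g)^2 + 14*sin(g) + 19)*cos(g)/(9*sin(g)^4 + sin(g)^3 + 7*sin(g)^2 + 3*sin(g) - 8)^2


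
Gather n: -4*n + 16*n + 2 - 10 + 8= 12*n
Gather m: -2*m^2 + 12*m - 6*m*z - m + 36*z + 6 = -2*m^2 + m*(11 - 6*z) + 36*z + 6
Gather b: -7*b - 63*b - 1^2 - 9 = -70*b - 10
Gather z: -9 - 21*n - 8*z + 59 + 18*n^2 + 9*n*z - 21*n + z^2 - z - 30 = 18*n^2 - 42*n + z^2 + z*(9*n - 9) + 20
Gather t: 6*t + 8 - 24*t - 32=-18*t - 24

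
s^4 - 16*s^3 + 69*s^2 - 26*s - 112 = (s - 8)*(s - 7)*(s - 2)*(s + 1)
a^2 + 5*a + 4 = (a + 1)*(a + 4)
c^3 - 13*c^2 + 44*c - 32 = (c - 8)*(c - 4)*(c - 1)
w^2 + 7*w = w*(w + 7)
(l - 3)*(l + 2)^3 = l^4 + 3*l^3 - 6*l^2 - 28*l - 24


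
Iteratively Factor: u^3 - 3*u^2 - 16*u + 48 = (u - 4)*(u^2 + u - 12) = (u - 4)*(u - 3)*(u + 4)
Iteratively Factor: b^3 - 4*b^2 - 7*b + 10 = (b - 1)*(b^2 - 3*b - 10) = (b - 1)*(b + 2)*(b - 5)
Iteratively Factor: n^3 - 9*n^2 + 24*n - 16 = (n - 4)*(n^2 - 5*n + 4) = (n - 4)*(n - 1)*(n - 4)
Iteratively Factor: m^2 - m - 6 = (m - 3)*(m + 2)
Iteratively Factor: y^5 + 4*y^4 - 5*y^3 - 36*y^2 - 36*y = (y - 3)*(y^4 + 7*y^3 + 16*y^2 + 12*y) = (y - 3)*(y + 2)*(y^3 + 5*y^2 + 6*y) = y*(y - 3)*(y + 2)*(y^2 + 5*y + 6) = y*(y - 3)*(y + 2)^2*(y + 3)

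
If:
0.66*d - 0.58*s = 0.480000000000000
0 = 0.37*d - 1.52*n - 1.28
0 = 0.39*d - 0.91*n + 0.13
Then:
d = -5.32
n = -2.14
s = -6.88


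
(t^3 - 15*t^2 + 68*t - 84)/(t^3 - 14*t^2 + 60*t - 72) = (t - 7)/(t - 6)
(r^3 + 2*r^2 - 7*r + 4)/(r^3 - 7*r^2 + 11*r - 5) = (r + 4)/(r - 5)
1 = 1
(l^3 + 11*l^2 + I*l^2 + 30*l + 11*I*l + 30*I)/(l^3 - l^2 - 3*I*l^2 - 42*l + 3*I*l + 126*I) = (l^2 + l*(5 + I) + 5*I)/(l^2 - l*(7 + 3*I) + 21*I)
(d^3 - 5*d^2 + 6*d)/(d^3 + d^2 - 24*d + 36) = d/(d + 6)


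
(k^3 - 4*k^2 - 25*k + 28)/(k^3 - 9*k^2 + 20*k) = (k^3 - 4*k^2 - 25*k + 28)/(k*(k^2 - 9*k + 20))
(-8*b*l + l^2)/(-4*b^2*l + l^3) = (8*b - l)/(4*b^2 - l^2)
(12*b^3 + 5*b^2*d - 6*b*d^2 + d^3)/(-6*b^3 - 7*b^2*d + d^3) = (-4*b + d)/(2*b + d)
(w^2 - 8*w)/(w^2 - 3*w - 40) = w/(w + 5)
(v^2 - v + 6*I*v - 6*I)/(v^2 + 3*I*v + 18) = (v - 1)/(v - 3*I)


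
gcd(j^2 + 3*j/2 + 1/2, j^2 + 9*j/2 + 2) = j + 1/2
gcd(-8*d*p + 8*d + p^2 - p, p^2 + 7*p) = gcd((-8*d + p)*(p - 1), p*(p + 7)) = 1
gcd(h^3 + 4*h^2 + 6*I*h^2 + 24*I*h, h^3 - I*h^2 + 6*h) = h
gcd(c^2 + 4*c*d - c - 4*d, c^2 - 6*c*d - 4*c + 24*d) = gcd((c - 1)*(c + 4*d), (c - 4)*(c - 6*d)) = 1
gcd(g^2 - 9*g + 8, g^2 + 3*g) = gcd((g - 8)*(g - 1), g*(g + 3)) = 1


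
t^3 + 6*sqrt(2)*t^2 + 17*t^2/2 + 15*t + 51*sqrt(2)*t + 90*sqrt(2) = (t + 5/2)*(t + 6)*(t + 6*sqrt(2))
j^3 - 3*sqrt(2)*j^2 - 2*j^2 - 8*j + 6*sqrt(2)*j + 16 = (j - 2)*(j - 4*sqrt(2))*(j + sqrt(2))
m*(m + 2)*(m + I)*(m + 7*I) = m^4 + 2*m^3 + 8*I*m^3 - 7*m^2 + 16*I*m^2 - 14*m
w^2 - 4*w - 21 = (w - 7)*(w + 3)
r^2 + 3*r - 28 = (r - 4)*(r + 7)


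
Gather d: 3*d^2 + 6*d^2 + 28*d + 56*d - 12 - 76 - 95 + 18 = 9*d^2 + 84*d - 165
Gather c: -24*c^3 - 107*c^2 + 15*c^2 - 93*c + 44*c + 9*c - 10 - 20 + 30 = -24*c^3 - 92*c^2 - 40*c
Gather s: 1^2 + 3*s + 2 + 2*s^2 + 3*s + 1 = 2*s^2 + 6*s + 4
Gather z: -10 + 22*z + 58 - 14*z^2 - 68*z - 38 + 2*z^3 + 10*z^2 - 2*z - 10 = 2*z^3 - 4*z^2 - 48*z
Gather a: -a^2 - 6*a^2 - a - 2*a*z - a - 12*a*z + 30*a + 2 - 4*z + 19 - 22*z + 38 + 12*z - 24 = -7*a^2 + a*(28 - 14*z) - 14*z + 35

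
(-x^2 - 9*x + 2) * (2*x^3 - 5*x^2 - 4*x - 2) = -2*x^5 - 13*x^4 + 53*x^3 + 28*x^2 + 10*x - 4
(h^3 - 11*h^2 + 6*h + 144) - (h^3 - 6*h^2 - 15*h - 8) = -5*h^2 + 21*h + 152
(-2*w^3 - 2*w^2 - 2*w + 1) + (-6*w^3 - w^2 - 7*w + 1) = -8*w^3 - 3*w^2 - 9*w + 2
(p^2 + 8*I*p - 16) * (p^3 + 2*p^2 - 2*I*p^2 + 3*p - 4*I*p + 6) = p^5 + 2*p^4 + 6*I*p^4 + 3*p^3 + 12*I*p^3 + 6*p^2 + 56*I*p^2 - 48*p + 112*I*p - 96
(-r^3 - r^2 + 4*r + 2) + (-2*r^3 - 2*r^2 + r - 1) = -3*r^3 - 3*r^2 + 5*r + 1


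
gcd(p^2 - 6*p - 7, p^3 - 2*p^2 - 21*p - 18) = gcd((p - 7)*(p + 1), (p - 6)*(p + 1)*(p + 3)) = p + 1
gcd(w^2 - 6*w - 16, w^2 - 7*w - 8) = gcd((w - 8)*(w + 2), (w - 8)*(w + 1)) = w - 8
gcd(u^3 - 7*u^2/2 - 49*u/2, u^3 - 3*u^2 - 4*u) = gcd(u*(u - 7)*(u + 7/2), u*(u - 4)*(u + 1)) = u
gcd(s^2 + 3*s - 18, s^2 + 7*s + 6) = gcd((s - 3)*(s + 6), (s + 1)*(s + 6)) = s + 6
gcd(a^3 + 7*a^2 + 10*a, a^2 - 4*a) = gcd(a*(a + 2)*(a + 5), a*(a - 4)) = a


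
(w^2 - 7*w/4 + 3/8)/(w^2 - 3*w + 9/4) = (4*w - 1)/(2*(2*w - 3))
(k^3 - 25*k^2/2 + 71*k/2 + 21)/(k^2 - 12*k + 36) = (2*k^2 - 13*k - 7)/(2*(k - 6))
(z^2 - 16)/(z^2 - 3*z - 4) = (z + 4)/(z + 1)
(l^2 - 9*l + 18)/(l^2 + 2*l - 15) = (l - 6)/(l + 5)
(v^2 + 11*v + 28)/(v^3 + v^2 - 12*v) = (v + 7)/(v*(v - 3))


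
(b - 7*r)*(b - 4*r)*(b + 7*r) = b^3 - 4*b^2*r - 49*b*r^2 + 196*r^3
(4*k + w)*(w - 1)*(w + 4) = 4*k*w^2 + 12*k*w - 16*k + w^3 + 3*w^2 - 4*w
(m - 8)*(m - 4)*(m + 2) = m^3 - 10*m^2 + 8*m + 64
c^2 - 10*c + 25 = (c - 5)^2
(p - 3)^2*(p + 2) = p^3 - 4*p^2 - 3*p + 18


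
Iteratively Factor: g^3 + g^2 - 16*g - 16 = (g + 4)*(g^2 - 3*g - 4) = (g - 4)*(g + 4)*(g + 1)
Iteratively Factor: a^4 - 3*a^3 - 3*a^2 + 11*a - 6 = (a + 2)*(a^3 - 5*a^2 + 7*a - 3) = (a - 1)*(a + 2)*(a^2 - 4*a + 3) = (a - 1)^2*(a + 2)*(a - 3)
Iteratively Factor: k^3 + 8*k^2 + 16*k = (k + 4)*(k^2 + 4*k) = k*(k + 4)*(k + 4)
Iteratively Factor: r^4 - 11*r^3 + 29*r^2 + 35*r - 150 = (r - 5)*(r^3 - 6*r^2 - r + 30) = (r - 5)*(r - 3)*(r^2 - 3*r - 10) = (r - 5)^2*(r - 3)*(r + 2)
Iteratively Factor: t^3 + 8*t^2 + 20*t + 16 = (t + 2)*(t^2 + 6*t + 8) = (t + 2)^2*(t + 4)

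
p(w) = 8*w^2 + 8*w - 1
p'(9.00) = 152.00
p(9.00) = 719.00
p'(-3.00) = -40.00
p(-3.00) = 47.00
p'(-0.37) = 2.08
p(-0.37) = -2.86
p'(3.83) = 69.28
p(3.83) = 146.99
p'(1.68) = 34.88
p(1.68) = 35.02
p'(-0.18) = 5.12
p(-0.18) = -2.18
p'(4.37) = 77.92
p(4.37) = 186.74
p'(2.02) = 40.32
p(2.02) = 47.80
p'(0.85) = 21.60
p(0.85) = 11.58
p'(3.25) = 60.00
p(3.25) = 109.50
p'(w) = 16*w + 8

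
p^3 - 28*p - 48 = (p - 6)*(p + 2)*(p + 4)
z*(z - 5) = z^2 - 5*z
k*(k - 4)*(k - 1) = k^3 - 5*k^2 + 4*k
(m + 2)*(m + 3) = m^2 + 5*m + 6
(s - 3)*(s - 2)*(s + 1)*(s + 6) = s^4 + 2*s^3 - 23*s^2 + 12*s + 36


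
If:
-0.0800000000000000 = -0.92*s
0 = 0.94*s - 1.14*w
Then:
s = 0.09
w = 0.07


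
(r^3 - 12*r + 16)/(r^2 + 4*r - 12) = (r^2 + 2*r - 8)/(r + 6)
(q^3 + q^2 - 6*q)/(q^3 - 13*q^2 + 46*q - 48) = q*(q + 3)/(q^2 - 11*q + 24)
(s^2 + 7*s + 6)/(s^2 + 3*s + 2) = (s + 6)/(s + 2)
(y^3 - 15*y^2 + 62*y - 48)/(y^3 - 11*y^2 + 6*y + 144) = (y - 1)/(y + 3)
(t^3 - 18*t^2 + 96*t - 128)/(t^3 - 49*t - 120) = (t^2 - 10*t + 16)/(t^2 + 8*t + 15)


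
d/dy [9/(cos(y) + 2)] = 9*sin(y)/(cos(y) + 2)^2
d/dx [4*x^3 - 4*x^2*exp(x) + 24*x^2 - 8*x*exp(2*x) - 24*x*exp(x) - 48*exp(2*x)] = -4*x^2*exp(x) + 12*x^2 - 16*x*exp(2*x) - 32*x*exp(x) + 48*x - 104*exp(2*x) - 24*exp(x)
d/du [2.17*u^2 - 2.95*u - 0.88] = 4.34*u - 2.95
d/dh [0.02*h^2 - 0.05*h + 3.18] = 0.04*h - 0.05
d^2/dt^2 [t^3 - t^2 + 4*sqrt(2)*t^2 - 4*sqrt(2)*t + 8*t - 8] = 6*t - 2 + 8*sqrt(2)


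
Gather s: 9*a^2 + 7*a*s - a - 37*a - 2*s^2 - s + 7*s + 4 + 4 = 9*a^2 - 38*a - 2*s^2 + s*(7*a + 6) + 8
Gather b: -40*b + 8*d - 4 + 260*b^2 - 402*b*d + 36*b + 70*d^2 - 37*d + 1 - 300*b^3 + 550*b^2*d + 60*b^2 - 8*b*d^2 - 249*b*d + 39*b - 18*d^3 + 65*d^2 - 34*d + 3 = -300*b^3 + b^2*(550*d + 320) + b*(-8*d^2 - 651*d + 35) - 18*d^3 + 135*d^2 - 63*d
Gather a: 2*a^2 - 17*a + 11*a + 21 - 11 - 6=2*a^2 - 6*a + 4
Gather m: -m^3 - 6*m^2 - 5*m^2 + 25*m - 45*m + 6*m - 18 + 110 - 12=-m^3 - 11*m^2 - 14*m + 80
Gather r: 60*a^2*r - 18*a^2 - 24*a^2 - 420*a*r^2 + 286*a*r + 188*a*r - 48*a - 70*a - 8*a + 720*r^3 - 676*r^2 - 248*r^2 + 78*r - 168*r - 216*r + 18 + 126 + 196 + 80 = -42*a^2 - 126*a + 720*r^3 + r^2*(-420*a - 924) + r*(60*a^2 + 474*a - 306) + 420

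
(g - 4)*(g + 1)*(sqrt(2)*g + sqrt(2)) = sqrt(2)*g^3 - 2*sqrt(2)*g^2 - 7*sqrt(2)*g - 4*sqrt(2)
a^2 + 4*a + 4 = (a + 2)^2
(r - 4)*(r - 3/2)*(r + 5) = r^3 - r^2/2 - 43*r/2 + 30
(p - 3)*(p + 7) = p^2 + 4*p - 21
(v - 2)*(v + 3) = v^2 + v - 6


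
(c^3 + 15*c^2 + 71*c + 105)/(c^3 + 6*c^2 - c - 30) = (c + 7)/(c - 2)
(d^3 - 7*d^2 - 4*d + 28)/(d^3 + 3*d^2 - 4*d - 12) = (d - 7)/(d + 3)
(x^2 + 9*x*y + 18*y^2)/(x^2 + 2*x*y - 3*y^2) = (x + 6*y)/(x - y)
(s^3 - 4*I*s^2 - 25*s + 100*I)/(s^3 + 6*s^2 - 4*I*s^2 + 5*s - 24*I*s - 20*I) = (s - 5)/(s + 1)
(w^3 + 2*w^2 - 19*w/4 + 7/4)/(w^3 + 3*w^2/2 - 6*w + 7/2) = (w - 1/2)/(w - 1)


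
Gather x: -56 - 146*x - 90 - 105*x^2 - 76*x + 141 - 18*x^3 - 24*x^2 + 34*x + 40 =-18*x^3 - 129*x^2 - 188*x + 35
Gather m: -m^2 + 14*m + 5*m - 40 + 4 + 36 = -m^2 + 19*m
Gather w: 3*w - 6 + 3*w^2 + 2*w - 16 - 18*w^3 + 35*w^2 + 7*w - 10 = -18*w^3 + 38*w^2 + 12*w - 32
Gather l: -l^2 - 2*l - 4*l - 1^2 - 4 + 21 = -l^2 - 6*l + 16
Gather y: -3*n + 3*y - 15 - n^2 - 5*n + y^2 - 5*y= -n^2 - 8*n + y^2 - 2*y - 15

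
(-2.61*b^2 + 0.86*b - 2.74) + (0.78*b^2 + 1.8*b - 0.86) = -1.83*b^2 + 2.66*b - 3.6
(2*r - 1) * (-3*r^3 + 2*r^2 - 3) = -6*r^4 + 7*r^3 - 2*r^2 - 6*r + 3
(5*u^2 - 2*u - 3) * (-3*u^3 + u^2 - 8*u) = -15*u^5 + 11*u^4 - 33*u^3 + 13*u^2 + 24*u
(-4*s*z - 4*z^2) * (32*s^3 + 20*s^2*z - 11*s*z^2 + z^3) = -128*s^4*z - 208*s^3*z^2 - 36*s^2*z^3 + 40*s*z^4 - 4*z^5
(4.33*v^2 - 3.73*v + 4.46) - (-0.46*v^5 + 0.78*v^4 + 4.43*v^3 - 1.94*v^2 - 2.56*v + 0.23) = 0.46*v^5 - 0.78*v^4 - 4.43*v^3 + 6.27*v^2 - 1.17*v + 4.23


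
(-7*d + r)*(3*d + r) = -21*d^2 - 4*d*r + r^2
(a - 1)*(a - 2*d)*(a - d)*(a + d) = a^4 - 2*a^3*d - a^3 - a^2*d^2 + 2*a^2*d + 2*a*d^3 + a*d^2 - 2*d^3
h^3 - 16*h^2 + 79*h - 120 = (h - 8)*(h - 5)*(h - 3)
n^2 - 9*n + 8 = (n - 8)*(n - 1)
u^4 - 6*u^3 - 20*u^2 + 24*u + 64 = (u - 8)*(u - 2)*(u + 2)^2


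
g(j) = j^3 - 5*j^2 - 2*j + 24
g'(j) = 3*j^2 - 10*j - 2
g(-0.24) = 24.18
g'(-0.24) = 0.57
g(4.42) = 3.83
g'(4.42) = 12.41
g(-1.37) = 14.78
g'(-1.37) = 17.33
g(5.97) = 46.63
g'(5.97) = 45.22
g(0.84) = 19.38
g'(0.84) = -8.28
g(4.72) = 8.32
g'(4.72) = 17.64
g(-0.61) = 23.13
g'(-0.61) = 5.22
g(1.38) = 14.35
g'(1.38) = -10.09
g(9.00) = 330.00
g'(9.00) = 151.00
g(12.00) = 1008.00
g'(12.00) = 310.00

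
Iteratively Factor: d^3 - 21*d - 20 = (d + 4)*(d^2 - 4*d - 5) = (d + 1)*(d + 4)*(d - 5)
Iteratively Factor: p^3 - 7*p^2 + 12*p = (p - 4)*(p^2 - 3*p) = (p - 4)*(p - 3)*(p)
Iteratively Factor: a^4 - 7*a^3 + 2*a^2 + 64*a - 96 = (a + 3)*(a^3 - 10*a^2 + 32*a - 32) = (a - 2)*(a + 3)*(a^2 - 8*a + 16) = (a - 4)*(a - 2)*(a + 3)*(a - 4)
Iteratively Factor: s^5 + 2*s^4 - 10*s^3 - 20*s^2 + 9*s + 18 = (s + 1)*(s^4 + s^3 - 11*s^2 - 9*s + 18) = (s + 1)*(s + 3)*(s^3 - 2*s^2 - 5*s + 6) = (s + 1)*(s + 2)*(s + 3)*(s^2 - 4*s + 3) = (s - 1)*(s + 1)*(s + 2)*(s + 3)*(s - 3)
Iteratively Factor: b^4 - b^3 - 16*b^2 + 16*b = (b - 4)*(b^3 + 3*b^2 - 4*b) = (b - 4)*(b - 1)*(b^2 + 4*b) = (b - 4)*(b - 1)*(b + 4)*(b)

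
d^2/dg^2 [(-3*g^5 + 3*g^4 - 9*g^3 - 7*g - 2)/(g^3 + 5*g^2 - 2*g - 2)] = 2*g*(-3*g^8 - 45*g^7 - 207*g^6 + 378*g^5 + 51*g^4 - 459*g^3 - 419*g^2 - 258*g - 270)/(g^9 + 15*g^8 + 69*g^7 + 59*g^6 - 198*g^5 - 66*g^4 + 124*g^3 + 36*g^2 - 24*g - 8)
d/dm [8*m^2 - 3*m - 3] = 16*m - 3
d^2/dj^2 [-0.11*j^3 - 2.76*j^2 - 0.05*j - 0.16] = -0.66*j - 5.52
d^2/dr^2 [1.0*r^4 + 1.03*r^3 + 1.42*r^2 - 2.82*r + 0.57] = 12.0*r^2 + 6.18*r + 2.84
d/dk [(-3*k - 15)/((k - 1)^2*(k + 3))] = 6*(k^2 + 9*k + 14)/(k^5 + 3*k^4 - 6*k^3 - 10*k^2 + 21*k - 9)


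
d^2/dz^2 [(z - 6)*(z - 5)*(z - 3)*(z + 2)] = 12*z^2 - 72*z + 70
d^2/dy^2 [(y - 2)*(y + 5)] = 2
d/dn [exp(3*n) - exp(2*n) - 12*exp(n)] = (3*exp(2*n) - 2*exp(n) - 12)*exp(n)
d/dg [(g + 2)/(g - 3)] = -5/(g - 3)^2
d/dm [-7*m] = -7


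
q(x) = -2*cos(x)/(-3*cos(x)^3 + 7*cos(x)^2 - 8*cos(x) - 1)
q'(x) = -2*(-9*sin(x)*cos(x)^2 + 14*sin(x)*cos(x) - 8*sin(x))*cos(x)/(-3*cos(x)^3 + 7*cos(x)^2 - 8*cos(x) - 1)^2 + 2*sin(x)/(-3*cos(x)^3 + 7*cos(x)^2 - 8*cos(x) - 1) = 32*(6*cos(x)^3 - 7*cos(x)^2 - 1)*sin(x)/(-41*cos(x) + 14*cos(2*x) - 3*cos(3*x) + 10)^2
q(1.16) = 0.24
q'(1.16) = -0.30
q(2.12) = 0.19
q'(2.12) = -0.21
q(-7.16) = 0.32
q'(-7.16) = 0.22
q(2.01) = 0.22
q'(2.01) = -0.32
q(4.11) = 0.18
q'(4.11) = 0.18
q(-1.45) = 0.13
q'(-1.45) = 0.62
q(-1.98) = 0.23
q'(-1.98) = 0.38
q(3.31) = 0.12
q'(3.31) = 0.02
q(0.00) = 0.40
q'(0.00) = 0.00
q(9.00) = 0.13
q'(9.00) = -0.05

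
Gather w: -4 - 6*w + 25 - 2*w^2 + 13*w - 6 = -2*w^2 + 7*w + 15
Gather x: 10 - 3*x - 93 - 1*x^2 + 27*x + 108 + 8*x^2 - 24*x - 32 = 7*x^2 - 7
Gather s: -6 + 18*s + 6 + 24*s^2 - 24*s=24*s^2 - 6*s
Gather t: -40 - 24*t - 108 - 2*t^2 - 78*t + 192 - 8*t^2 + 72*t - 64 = -10*t^2 - 30*t - 20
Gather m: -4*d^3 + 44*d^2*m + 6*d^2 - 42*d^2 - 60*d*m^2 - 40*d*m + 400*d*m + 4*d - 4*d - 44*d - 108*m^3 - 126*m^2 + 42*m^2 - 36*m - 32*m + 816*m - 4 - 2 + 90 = -4*d^3 - 36*d^2 - 44*d - 108*m^3 + m^2*(-60*d - 84) + m*(44*d^2 + 360*d + 748) + 84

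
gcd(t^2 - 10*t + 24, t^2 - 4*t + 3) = 1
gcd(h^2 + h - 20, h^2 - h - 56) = 1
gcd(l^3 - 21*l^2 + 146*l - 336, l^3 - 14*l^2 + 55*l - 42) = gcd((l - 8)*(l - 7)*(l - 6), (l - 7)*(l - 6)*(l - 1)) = l^2 - 13*l + 42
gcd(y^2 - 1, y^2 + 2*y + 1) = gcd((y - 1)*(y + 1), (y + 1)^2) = y + 1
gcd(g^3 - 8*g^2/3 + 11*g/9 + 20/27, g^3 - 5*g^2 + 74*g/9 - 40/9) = g^2 - 3*g + 20/9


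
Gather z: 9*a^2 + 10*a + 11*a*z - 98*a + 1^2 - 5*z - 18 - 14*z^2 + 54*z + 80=9*a^2 - 88*a - 14*z^2 + z*(11*a + 49) + 63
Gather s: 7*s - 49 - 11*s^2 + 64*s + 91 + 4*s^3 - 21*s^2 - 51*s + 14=4*s^3 - 32*s^2 + 20*s + 56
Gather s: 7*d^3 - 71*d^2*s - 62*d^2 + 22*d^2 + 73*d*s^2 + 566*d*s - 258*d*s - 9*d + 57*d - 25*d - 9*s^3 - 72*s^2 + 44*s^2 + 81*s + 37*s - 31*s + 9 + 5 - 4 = 7*d^3 - 40*d^2 + 23*d - 9*s^3 + s^2*(73*d - 28) + s*(-71*d^2 + 308*d + 87) + 10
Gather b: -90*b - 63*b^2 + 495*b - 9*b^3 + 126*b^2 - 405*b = -9*b^3 + 63*b^2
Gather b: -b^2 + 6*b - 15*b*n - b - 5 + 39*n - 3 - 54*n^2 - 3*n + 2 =-b^2 + b*(5 - 15*n) - 54*n^2 + 36*n - 6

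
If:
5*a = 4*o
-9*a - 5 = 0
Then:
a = -5/9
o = -25/36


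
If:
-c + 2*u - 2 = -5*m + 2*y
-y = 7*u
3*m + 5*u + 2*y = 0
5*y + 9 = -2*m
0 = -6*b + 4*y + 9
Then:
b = 3/58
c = 221/29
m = 27/29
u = 9/29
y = -63/29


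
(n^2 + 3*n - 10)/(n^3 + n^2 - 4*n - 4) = (n + 5)/(n^2 + 3*n + 2)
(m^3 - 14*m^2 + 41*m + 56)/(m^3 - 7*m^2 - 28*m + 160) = (m^2 - 6*m - 7)/(m^2 + m - 20)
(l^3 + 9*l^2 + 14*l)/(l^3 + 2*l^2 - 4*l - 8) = l*(l + 7)/(l^2 - 4)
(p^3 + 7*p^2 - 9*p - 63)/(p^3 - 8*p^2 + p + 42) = (p^2 + 10*p + 21)/(p^2 - 5*p - 14)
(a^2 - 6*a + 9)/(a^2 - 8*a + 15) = (a - 3)/(a - 5)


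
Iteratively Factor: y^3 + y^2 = (y)*(y^2 + y) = y^2*(y + 1)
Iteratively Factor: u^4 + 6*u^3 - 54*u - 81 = (u - 3)*(u^3 + 9*u^2 + 27*u + 27) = (u - 3)*(u + 3)*(u^2 + 6*u + 9) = (u - 3)*(u + 3)^2*(u + 3)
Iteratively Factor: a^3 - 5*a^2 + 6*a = (a)*(a^2 - 5*a + 6) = a*(a - 2)*(a - 3)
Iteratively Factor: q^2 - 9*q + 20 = (q - 5)*(q - 4)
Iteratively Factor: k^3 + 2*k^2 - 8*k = (k + 4)*(k^2 - 2*k) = k*(k + 4)*(k - 2)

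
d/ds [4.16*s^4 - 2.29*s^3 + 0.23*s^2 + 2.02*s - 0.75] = 16.64*s^3 - 6.87*s^2 + 0.46*s + 2.02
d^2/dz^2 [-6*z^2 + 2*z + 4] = -12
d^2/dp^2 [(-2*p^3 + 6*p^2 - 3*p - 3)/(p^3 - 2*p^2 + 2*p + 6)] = 2*(2*p^6 + 3*p^5 + 36*p^4 - 218*p^3 + 198*p^2 - 234*p + 204)/(p^9 - 6*p^8 + 18*p^7 - 14*p^6 - 36*p^5 + 120*p^4 - 28*p^3 - 144*p^2 + 216*p + 216)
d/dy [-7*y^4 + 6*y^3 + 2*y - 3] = -28*y^3 + 18*y^2 + 2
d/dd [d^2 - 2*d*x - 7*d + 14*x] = 2*d - 2*x - 7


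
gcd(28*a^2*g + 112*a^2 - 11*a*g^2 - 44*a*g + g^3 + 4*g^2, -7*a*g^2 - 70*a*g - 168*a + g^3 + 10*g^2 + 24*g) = 7*a*g + 28*a - g^2 - 4*g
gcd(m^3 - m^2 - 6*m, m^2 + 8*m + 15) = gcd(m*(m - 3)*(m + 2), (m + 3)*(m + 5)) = 1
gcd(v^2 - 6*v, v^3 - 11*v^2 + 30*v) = v^2 - 6*v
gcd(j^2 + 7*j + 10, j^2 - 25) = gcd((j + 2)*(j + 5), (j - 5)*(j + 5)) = j + 5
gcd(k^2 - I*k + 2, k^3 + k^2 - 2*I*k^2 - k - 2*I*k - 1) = 1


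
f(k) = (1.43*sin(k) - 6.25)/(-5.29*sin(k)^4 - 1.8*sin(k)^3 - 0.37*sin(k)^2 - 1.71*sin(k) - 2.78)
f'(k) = (1.43*sin(k) - 6.25)*(21.16*sin(k)^3*cos(k) + 5.4*sin(k)^2*cos(k) + 0.74*sin(k)*cos(k) + 1.71*cos(k))/(-5.29*sin(k)^4 - 1.8*sin(k)^3 - 0.37*sin(k)^2 - 1.71*sin(k) - 2.78)^2 + 1.43*cos(k)/(-5.29*sin(k)^4 - 1.8*sin(k)^3 - 0.37*sin(k)^2 - 1.71*sin(k) - 2.78)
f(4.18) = 2.24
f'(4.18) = -2.65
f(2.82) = 1.67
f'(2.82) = 1.83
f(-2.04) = 2.08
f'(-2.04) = -2.33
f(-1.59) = 1.56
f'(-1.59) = -0.08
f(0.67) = 1.03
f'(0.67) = -1.66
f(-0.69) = 3.19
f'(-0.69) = 1.73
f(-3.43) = 1.73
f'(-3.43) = 1.81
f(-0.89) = 2.67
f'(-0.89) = 3.04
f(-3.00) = 2.54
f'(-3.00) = 2.19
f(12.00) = 3.30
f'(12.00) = -0.04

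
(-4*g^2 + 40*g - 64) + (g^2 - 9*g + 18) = -3*g^2 + 31*g - 46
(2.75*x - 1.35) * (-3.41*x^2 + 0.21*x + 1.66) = -9.3775*x^3 + 5.181*x^2 + 4.2815*x - 2.241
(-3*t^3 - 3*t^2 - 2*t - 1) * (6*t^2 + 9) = -18*t^5 - 18*t^4 - 39*t^3 - 33*t^2 - 18*t - 9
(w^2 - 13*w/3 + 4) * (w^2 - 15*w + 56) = w^4 - 58*w^3/3 + 125*w^2 - 908*w/3 + 224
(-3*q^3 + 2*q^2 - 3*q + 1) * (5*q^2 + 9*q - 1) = -15*q^5 - 17*q^4 + 6*q^3 - 24*q^2 + 12*q - 1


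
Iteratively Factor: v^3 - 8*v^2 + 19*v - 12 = (v - 3)*(v^2 - 5*v + 4) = (v - 4)*(v - 3)*(v - 1)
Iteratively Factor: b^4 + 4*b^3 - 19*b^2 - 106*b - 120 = (b + 2)*(b^3 + 2*b^2 - 23*b - 60) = (b - 5)*(b + 2)*(b^2 + 7*b + 12) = (b - 5)*(b + 2)*(b + 4)*(b + 3)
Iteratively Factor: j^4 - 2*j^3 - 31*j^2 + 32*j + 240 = (j + 4)*(j^3 - 6*j^2 - 7*j + 60) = (j + 3)*(j + 4)*(j^2 - 9*j + 20) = (j - 4)*(j + 3)*(j + 4)*(j - 5)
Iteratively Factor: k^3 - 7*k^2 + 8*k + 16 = (k + 1)*(k^2 - 8*k + 16) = (k - 4)*(k + 1)*(k - 4)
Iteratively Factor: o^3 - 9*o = (o + 3)*(o^2 - 3*o) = (o - 3)*(o + 3)*(o)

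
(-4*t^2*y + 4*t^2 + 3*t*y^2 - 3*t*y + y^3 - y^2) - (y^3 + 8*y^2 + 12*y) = -4*t^2*y + 4*t^2 + 3*t*y^2 - 3*t*y - 9*y^2 - 12*y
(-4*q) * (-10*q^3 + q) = 40*q^4 - 4*q^2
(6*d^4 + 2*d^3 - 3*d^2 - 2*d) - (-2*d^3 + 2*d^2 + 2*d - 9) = 6*d^4 + 4*d^3 - 5*d^2 - 4*d + 9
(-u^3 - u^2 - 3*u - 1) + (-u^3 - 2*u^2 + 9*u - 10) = -2*u^3 - 3*u^2 + 6*u - 11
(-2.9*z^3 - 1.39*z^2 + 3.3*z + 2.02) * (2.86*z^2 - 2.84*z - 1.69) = -8.294*z^5 + 4.2606*z^4 + 18.2866*z^3 - 1.2457*z^2 - 11.3138*z - 3.4138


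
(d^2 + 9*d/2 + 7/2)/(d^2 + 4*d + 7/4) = 2*(d + 1)/(2*d + 1)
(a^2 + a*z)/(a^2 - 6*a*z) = (a + z)/(a - 6*z)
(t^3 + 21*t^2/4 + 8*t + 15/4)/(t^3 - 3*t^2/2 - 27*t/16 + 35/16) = 4*(t^2 + 4*t + 3)/(4*t^2 - 11*t + 7)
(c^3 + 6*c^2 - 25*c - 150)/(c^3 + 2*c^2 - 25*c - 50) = (c + 6)/(c + 2)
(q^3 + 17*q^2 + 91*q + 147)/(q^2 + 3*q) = q + 14 + 49/q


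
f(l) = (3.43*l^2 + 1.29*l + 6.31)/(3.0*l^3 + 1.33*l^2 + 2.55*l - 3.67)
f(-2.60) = -0.48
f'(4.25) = -0.07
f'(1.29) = -2.96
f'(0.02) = -1.66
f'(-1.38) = -0.47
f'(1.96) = -0.60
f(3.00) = 0.42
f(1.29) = 1.65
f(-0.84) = -1.15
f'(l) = (6.86*l + 1.29)/(3.0*l^3 + 1.33*l^2 + 2.55*l - 3.67) + (-9.0*l^2 - 2.66*l - 2.55)*(3.43*l^2 + 1.29*l + 6.31)/(3.0*l^3 + 1.33*l^2 + 2.55*l - 3.67)^2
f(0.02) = -1.75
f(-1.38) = -0.88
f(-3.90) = -0.31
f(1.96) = 0.76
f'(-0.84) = -0.48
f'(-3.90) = -0.09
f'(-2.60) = -0.20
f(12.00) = 0.10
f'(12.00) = -0.01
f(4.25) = 0.28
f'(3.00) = -0.17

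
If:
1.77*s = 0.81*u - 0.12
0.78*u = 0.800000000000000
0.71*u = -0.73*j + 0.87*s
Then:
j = -0.52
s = 0.40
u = 1.03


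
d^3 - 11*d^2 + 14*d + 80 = (d - 8)*(d - 5)*(d + 2)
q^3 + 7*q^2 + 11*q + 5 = (q + 1)^2*(q + 5)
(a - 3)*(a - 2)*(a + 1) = a^3 - 4*a^2 + a + 6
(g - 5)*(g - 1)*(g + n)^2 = g^4 + 2*g^3*n - 6*g^3 + g^2*n^2 - 12*g^2*n + 5*g^2 - 6*g*n^2 + 10*g*n + 5*n^2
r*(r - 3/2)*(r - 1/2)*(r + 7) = r^4 + 5*r^3 - 53*r^2/4 + 21*r/4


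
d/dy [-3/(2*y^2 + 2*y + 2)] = 3*(2*y + 1)/(2*(y^2 + y + 1)^2)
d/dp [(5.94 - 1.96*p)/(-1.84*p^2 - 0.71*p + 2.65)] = (-3.6064*p^2 + 21.8592*p - 0.976599999999999)/(3.3856*p^4 + 2.6128*p^3 - 9.2479*p^2 - 3.763*p + 7.0225)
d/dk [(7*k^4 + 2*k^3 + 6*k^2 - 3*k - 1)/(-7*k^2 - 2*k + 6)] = (-98*k^5 - 56*k^4 + 160*k^3 + 3*k^2 + 58*k - 20)/(49*k^4 + 28*k^3 - 80*k^2 - 24*k + 36)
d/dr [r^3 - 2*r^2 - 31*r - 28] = 3*r^2 - 4*r - 31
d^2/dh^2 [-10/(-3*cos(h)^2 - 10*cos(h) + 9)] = 20*(-18*sin(h)^4 + 45*sin(h)^2*cos(h) + 113*sin(h)^2 + 32)/(3*cos(h)^2 + 10*cos(h) - 9)^3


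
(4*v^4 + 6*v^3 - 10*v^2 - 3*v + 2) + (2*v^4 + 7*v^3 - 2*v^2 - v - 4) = 6*v^4 + 13*v^3 - 12*v^2 - 4*v - 2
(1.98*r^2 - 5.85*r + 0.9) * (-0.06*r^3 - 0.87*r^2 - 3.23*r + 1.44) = -0.1188*r^5 - 1.3716*r^4 - 1.3599*r^3 + 20.9637*r^2 - 11.331*r + 1.296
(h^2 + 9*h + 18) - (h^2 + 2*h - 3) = 7*h + 21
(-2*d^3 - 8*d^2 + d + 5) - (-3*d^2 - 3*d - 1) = -2*d^3 - 5*d^2 + 4*d + 6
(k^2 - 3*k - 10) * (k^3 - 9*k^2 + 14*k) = k^5 - 12*k^4 + 31*k^3 + 48*k^2 - 140*k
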